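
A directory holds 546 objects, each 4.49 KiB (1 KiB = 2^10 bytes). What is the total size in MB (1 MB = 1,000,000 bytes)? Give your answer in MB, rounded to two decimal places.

2.51 MB

Total = 546 × 4.49 KiB = 2451.54 KiB
= 2451.54 × 1,024 bytes = 2,510,376.96 bytes
1 MB = 1,000,000 bytes
2,510,376.96 / 1,000,000 = 2.51 MB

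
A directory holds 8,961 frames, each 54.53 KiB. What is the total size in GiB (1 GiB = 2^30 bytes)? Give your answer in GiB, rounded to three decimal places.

0.466 GiB

Total = 8,961 × 54.53 KiB = 488643.33 KiB
= 488643.33 × 1,024 bytes = 500,370,769.92 bytes
1 GiB = 1,073,741,824 bytes
500,370,769.92 / 1,073,741,824 = 0.466 GiB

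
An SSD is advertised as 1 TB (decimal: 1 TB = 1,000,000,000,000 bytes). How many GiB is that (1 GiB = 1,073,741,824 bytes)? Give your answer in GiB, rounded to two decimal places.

1 TB × 1,000,000,000,000 bytes/TB = 1,000,000,000,000 bytes
1 GiB = 1,073,741,824 bytes
1,000,000,000,000 / 1,073,741,824 = 931.32 GiB

931.32 GiB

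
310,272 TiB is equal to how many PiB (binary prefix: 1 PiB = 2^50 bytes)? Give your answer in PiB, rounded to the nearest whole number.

310,272 TiB = 310,272 × 2^40 bytes = 341,147,671,773,315,072 bytes
1 PiB = 1,125,899,906,842,624 bytes
341,147,671,773,315,072 / 1,125,899,906,842,624 = 303 PiB

303 PiB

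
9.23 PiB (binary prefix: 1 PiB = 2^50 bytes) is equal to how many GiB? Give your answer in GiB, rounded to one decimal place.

9,678,356.5 GiB

9.23 PiB × 1,125,899,906,842,624 bytes/PiB = 10,392,056,140,157,419.52 bytes
1 GiB = 1,073,741,824 bytes
10,392,056,140,157,419.52 / 1,073,741,824 = 9,678,356.5 GiB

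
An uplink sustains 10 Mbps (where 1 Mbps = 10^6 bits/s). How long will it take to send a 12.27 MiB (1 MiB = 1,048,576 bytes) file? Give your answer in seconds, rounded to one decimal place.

12.27 MiB = 12,866,027.52 bytes = 102,928,220.16 bits
10 Mbps = 10,000,000 bits/s
time = 102,928,220.16 / 10,000,000 = 10.3 s

10.3 seconds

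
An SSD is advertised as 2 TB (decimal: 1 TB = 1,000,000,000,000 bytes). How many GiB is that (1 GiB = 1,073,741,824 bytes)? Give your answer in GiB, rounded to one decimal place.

1,862.6 GiB

2 TB = 2 × 10^12 bytes = 2,000,000,000,000 bytes
1 GiB = 2^30 bytes = 1,073,741,824 bytes
2,000,000,000,000 / 1,073,741,824 = 1,862.6 GiB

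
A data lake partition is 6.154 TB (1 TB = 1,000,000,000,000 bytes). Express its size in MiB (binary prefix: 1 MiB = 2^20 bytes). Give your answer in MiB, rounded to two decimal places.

5,868,911.74 MiB

6.154 TB = 6.154 × 10^12 bytes = 6,154,000,000,000 bytes
1 MiB = 2^20 bytes = 1,048,576 bytes
6,154,000,000,000 / 1,048,576 = 5,868,911.74 MiB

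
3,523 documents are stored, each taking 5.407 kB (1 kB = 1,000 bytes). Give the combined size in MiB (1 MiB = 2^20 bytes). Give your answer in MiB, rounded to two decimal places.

Total = 3,523 × 5.407 kB = 19048.861 kB
= 19048.861 × 1,000 bytes = 19,048,861 bytes
1 MiB = 1,048,576 bytes
19,048,861 / 1,048,576 = 18.17 MiB

18.17 MiB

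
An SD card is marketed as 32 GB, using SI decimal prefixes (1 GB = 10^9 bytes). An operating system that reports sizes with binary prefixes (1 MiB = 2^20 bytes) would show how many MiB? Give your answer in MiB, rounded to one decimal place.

32 GB = 32 × 10^9 bytes = 32,000,000,000 bytes
1 MiB = 2^20 bytes = 1,048,576 bytes
32,000,000,000 / 1,048,576 = 30,517.6 MiB

30,517.6 MiB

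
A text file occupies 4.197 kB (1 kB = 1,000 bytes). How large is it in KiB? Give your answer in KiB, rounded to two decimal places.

4.10 KiB

4.197 kB = 4.197 × 10^3 bytes = 4,197 bytes
1 KiB = 1,024 bytes
4,197 / 1,024 = 4.10 KiB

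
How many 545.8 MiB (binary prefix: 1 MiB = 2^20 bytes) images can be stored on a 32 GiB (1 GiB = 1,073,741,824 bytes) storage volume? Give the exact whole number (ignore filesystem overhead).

Capacity: 32 GiB = 34,359,738,368 bytes
Per item: 545.8 MiB = 572,312,780.8 bytes
⌊34,359,738,368 / 572,312,780.8⌋ = 60

60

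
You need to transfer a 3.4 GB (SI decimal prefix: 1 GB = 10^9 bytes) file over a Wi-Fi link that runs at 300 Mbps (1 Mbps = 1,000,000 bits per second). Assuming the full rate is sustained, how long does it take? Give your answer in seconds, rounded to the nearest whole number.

3.4 GB = 3,400,000,000 bytes = 27,200,000,000 bits
300 Mbps = 300,000,000 bits/s
time = 27,200,000,000 / 300,000,000 = 91 s

91 seconds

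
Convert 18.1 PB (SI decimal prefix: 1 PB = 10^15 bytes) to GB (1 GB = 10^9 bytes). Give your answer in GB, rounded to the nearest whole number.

18.1 PB × 1,000,000,000,000,000 bytes/PB = 18,100,000,000,000,000 bytes
1 GB = 10^9 bytes = 1,000,000,000 bytes
18,100,000,000,000,000 / 1,000,000,000 = 18,100,000 GB

18,100,000 GB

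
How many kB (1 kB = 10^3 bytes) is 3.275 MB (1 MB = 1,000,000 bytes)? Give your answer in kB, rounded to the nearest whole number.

3,275 kB

3.275 MB = 3.275 × 10^6 bytes = 3,275,000 bytes
1 kB = 1,000 bytes
3,275,000 / 1,000 = 3,275 kB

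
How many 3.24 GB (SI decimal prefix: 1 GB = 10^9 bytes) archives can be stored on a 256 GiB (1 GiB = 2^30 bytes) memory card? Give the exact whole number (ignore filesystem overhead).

84

Capacity: 256 GiB = 274,877,906,944 bytes
Per item: 3.24 GB = 3,240,000,000 bytes
⌊274,877,906,944 / 3,240,000,000⌋ = 84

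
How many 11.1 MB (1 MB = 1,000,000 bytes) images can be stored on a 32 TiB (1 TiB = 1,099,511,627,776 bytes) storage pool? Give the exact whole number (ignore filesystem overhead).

Capacity: 32 TiB = 35,184,372,088,832 bytes
Per item: 11.1 MB = 11,100,000 bytes
⌊35,184,372,088,832 / 11,100,000⌋ = 3,169,763

3,169,763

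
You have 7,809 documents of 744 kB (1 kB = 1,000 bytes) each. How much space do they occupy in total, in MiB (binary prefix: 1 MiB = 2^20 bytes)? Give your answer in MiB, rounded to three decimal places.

5,540.749 MiB

Total = 7,809 × 744 kB = 5,809,896 kB
= 5,809,896 × 1,000 bytes = 5,809,896,000 bytes
1 MiB = 1,048,576 bytes
5,809,896,000 / 1,048,576 = 5,540.749 MiB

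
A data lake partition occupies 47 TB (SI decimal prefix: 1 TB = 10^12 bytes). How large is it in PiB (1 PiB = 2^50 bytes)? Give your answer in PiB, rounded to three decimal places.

47 TB × 1,000,000,000,000 bytes/TB = 47,000,000,000,000 bytes
1 PiB = 2^50 bytes = 1,125,899,906,842,624 bytes
47,000,000,000,000 / 1,125,899,906,842,624 = 0.042 PiB

0.042 PiB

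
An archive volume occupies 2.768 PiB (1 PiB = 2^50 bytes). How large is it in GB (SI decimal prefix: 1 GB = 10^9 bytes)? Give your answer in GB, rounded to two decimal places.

2.768 PiB = 2.768 × 2^50 bytes = 3,116,490,942,140,383.232 bytes
1 GB = 10^9 bytes = 1,000,000,000 bytes
3,116,490,942,140,383.232 / 1,000,000,000 = 3,116,490.94 GB

3,116,490.94 GB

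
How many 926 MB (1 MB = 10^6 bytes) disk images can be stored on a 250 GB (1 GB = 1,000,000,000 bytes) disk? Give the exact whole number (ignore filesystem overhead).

269

Capacity: 250 GB = 250,000,000,000 bytes
Per item: 926 MB = 926,000,000 bytes
⌊250,000,000,000 / 926,000,000⌋ = 269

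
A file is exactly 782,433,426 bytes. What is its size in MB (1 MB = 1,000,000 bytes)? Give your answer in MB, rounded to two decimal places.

782.43 MB

782,433,426 bytes given.
1 MB = 10^6 bytes = 1,000,000 bytes
782,433,426 / 1,000,000 = 782.43 MB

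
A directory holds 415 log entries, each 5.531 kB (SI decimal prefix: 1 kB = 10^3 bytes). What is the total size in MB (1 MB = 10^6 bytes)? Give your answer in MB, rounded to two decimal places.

Total = 415 × 5.531 kB = 2295.365 kB
= 2295.365 × 1,000 bytes = 2,295,365 bytes
1 MB = 1,000,000 bytes
2,295,365 / 1,000,000 = 2.30 MB

2.30 MB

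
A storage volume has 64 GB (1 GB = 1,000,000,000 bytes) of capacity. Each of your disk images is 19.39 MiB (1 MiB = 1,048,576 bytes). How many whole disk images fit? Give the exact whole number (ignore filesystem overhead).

Capacity: 64 GB = 64,000,000,000 bytes
Per item: 19.39 MiB = 20,331,888.64 bytes
⌊64,000,000,000 / 20,331,888.64⌋ = 3,147

3,147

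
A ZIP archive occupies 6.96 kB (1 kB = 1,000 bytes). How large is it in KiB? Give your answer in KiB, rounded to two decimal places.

6.80 KiB

6.96 kB × 1,000 bytes/kB = 6,960 bytes
1 KiB = 2^10 bytes = 1,024 bytes
6,960 / 1,024 = 6.80 KiB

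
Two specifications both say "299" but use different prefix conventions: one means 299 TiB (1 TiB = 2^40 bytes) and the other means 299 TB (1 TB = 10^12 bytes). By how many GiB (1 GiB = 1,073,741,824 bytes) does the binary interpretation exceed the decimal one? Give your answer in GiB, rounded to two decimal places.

299 TiB = 299 × 1,099,511,627,776 = 328,753,976,705,024 bytes
299 TB = 299 × 1,000,000,000,000 = 299,000,000,000,000 bytes
difference = 29,753,976,705,024 bytes
29,753,976,705,024 / 1,073,741,824 = 27,710.55 GiB

27,710.55 GiB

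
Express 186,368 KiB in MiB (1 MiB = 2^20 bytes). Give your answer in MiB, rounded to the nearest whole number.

182 MiB

186,368 KiB = 186,368 × 2^10 bytes = 190,840,832 bytes
1 MiB = 2^20 bytes = 1,048,576 bytes
190,840,832 / 1,048,576 = 182 MiB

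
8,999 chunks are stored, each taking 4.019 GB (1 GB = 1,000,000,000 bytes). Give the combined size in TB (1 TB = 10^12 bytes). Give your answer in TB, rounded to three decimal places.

36.167 TB

Total = 8,999 × 4.019 GB = 36166.981 GB
= 36166.981 × 1,000,000,000 bytes = 36,166,981,000,000 bytes
1 TB = 1,000,000,000,000 bytes
36,166,981,000,000 / 1,000,000,000,000 = 36.167 TB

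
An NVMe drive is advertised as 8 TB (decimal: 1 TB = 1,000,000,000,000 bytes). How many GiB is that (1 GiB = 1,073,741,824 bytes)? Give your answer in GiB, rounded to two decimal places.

8 TB × 1,000,000,000,000 bytes/TB = 8,000,000,000,000 bytes
1 GiB = 1,073,741,824 bytes
8,000,000,000,000 / 1,073,741,824 = 7,450.58 GiB

7,450.58 GiB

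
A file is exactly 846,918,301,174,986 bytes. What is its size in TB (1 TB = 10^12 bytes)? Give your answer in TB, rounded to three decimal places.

846.918 TB

846,918,301,174,986 bytes given.
1 TB = 10^12 bytes = 1,000,000,000,000 bytes
846,918,301,174,986 / 1,000,000,000,000 = 846.918 TB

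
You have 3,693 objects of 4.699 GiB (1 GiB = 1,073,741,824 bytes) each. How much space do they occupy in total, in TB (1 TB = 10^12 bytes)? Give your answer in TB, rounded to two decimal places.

Total = 3,693 × 4.699 GiB = 17353.407 GiB
= 17353.407 × 1,073,741,824 bytes = 18,633,078,884,794.368 bytes
1 TB = 1,000,000,000,000 bytes
18,633,078,884,794.368 / 1,000,000,000,000 = 18.63 TB

18.63 TB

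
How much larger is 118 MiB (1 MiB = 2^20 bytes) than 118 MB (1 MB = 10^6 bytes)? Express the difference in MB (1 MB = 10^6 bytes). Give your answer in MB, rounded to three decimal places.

5.732 MB

118 MiB = 118 × 1,048,576 = 123,731,968 bytes
118 MB = 118 × 1,000,000 = 118,000,000 bytes
difference = 5,731,968 bytes
5,731,968 / 1,000,000 = 5.732 MB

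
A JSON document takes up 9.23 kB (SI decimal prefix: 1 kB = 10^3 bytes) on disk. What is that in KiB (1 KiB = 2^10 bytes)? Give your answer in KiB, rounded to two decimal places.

9.01 KiB

9.23 kB = 9.23 × 10^3 bytes = 9,230 bytes
1 KiB = 2^10 bytes = 1,024 bytes
9,230 / 1,024 = 9.01 KiB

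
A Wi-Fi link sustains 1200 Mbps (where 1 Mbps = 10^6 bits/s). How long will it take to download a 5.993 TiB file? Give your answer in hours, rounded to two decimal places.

5.993 TiB = 6,589,373,185,261.568 bytes = 52,714,985,482,092.544 bits
1200 Mbps = 1,200,000,000 bits/s
time = 52,714,985,482,092.544 / 1,200,000,000 = 43,929.1546 s
43,929.1546 s / 3600 = 12.20 hours

12.20 hours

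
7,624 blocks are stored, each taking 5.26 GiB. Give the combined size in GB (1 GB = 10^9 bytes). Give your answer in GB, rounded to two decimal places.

43,059.45 GB

Total = 7,624 × 5.26 GiB = 40102.24 GiB
= 40102.24 × 1,073,741,824 bytes = 43,059,452,324,085.76 bytes
1 GB = 1,000,000,000 bytes
43,059,452,324,085.76 / 1,000,000,000 = 43,059.45 GB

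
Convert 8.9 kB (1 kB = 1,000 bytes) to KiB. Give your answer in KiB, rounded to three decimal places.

8.9 kB × 1,000 bytes/kB = 8,900 bytes
1 KiB = 2^10 bytes = 1,024 bytes
8,900 / 1,024 = 8.691 KiB

8.691 KiB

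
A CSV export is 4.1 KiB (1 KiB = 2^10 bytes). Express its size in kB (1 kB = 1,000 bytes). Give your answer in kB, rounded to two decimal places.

4.20 kB

4.1 KiB = 4.1 × 2^10 bytes = 4,198.4 bytes
1 kB = 10^3 bytes = 1,000 bytes
4,198.4 / 1,000 = 4.20 kB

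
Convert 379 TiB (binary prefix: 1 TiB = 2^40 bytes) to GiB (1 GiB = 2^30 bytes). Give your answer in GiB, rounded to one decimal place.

379 TiB = 379 × 2^40 bytes = 416,714,906,927,104 bytes
1 GiB = 1,073,741,824 bytes
416,714,906,927,104 / 1,073,741,824 = 388,096.0 GiB

388,096.0 GiB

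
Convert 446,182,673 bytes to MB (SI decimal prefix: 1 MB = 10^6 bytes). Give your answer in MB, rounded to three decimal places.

446.183 MB

446,182,673 bytes given.
1 MB = 1,000,000 bytes
446,182,673 / 1,000,000 = 446.183 MB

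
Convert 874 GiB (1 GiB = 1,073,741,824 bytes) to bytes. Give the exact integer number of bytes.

938,450,354,176 bytes

874 × 1,073,741,824 = 938,450,354,176 bytes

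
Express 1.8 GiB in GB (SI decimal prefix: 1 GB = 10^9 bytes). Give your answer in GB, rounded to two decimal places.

1.93 GB

1.8 GiB = 1.8 × 2^30 bytes = 1,932,735,283.2 bytes
1 GB = 1,000,000,000 bytes
1,932,735,283.2 / 1,000,000,000 = 1.93 GB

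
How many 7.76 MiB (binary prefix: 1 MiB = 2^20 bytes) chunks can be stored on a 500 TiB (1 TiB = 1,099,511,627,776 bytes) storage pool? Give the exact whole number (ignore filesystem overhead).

67,562,886

Capacity: 500 TiB = 549,755,813,888,000 bytes
Per item: 7.76 MiB = 8,136,949.76 bytes
⌊549,755,813,888,000 / 8,136,949.76⌋ = 67,562,886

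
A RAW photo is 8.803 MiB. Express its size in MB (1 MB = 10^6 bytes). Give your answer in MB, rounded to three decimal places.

9.231 MB

8.803 MiB = 8.803 × 2^20 bytes = 9,230,614.528 bytes
1 MB = 1,000,000 bytes
9,230,614.528 / 1,000,000 = 9.231 MB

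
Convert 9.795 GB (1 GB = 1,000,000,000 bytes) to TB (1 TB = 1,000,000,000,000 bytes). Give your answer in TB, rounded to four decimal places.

9.795 GB = 9.795 × 10^9 bytes = 9,795,000,000 bytes
1 TB = 10^12 bytes = 1,000,000,000,000 bytes
9,795,000,000 / 1,000,000,000,000 = 0.0098 TB

0.0098 TB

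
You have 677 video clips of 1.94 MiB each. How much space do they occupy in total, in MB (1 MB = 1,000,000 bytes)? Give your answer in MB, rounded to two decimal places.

1,377.18 MB

Total = 677 × 1.94 MiB = 1313.38 MiB
= 1313.38 × 1,048,576 bytes = 1,377,178,746.88 bytes
1 MB = 1,000,000 bytes
1,377,178,746.88 / 1,000,000 = 1,377.18 MB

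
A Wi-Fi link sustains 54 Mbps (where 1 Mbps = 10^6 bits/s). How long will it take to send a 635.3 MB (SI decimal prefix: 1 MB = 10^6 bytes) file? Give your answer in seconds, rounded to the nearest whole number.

94 seconds

635.3 MB = 635,300,000 bytes = 5,082,400,000 bits
54 Mbps = 54,000,000 bits/s
time = 5,082,400,000 / 54,000,000 = 94 s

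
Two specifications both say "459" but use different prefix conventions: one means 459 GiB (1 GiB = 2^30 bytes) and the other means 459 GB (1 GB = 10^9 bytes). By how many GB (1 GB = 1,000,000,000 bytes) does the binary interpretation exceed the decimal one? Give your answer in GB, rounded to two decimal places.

33.85 GB

459 GiB = 459 × 1,073,741,824 = 492,847,497,216 bytes
459 GB = 459 × 1,000,000,000 = 459,000,000,000 bytes
difference = 33,847,497,216 bytes
33,847,497,216 / 1,000,000,000 = 33.85 GB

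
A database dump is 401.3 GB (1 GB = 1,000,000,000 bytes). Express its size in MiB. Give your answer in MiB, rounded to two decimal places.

401.3 GB = 401.3 × 10^9 bytes = 401,300,000,000 bytes
1 MiB = 1,048,576 bytes
401,300,000,000 / 1,048,576 = 382,709.50 MiB

382,709.50 MiB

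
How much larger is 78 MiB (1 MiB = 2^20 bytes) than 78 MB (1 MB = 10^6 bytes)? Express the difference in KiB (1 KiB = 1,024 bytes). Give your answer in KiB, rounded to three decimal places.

78 MiB = 78 × 1,048,576 = 81,788,928 bytes
78 MB = 78 × 1,000,000 = 78,000,000 bytes
difference = 3,788,928 bytes
3,788,928 / 1,024 = 3,700.125 KiB

3,700.125 KiB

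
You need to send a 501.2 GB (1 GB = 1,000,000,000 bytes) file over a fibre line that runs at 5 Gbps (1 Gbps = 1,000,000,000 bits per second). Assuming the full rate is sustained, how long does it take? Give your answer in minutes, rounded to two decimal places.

501.2 GB = 501,200,000,000 bytes = 4,009,600,000,000 bits
5 Gbps = 5,000,000,000 bits/s
time = 4,009,600,000,000 / 5,000,000,000 = 801.920 s
801.920 s / 60 = 13.37 minutes

13.37 minutes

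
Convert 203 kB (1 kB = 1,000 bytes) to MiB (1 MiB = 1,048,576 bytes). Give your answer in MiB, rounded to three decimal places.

203 kB = 203 × 10^3 bytes = 203,000 bytes
1 MiB = 1,048,576 bytes
203,000 / 1,048,576 = 0.194 MiB

0.194 MiB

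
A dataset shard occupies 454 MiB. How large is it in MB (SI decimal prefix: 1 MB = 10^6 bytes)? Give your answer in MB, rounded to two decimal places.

476.05 MB

454 MiB = 454 × 2^20 bytes = 476,053,504 bytes
1 MB = 10^6 bytes = 1,000,000 bytes
476,053,504 / 1,000,000 = 476.05 MB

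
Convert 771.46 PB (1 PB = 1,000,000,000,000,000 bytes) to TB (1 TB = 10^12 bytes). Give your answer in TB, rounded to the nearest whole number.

771,460 TB

771.46 PB = 771.46 × 10^15 bytes = 771,460,000,000,000,000 bytes
1 TB = 1,000,000,000,000 bytes
771,460,000,000,000,000 / 1,000,000,000,000 = 771,460 TB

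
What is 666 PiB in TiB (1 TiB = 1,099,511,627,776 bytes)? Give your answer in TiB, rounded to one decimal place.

666 PiB = 666 × 2^50 bytes = 749,849,337,957,187,584 bytes
1 TiB = 2^40 bytes = 1,099,511,627,776 bytes
749,849,337,957,187,584 / 1,099,511,627,776 = 681,984.0 TiB

681,984.0 TiB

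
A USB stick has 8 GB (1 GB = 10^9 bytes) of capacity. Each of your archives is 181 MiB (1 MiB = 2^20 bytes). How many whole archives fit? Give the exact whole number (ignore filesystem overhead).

Capacity: 8 GB = 8,000,000,000 bytes
Per item: 181 MiB = 189,792,256 bytes
⌊8,000,000,000 / 189,792,256⌋ = 42

42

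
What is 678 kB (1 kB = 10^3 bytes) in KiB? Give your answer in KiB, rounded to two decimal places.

678 kB = 678 × 10^3 bytes = 678,000 bytes
1 KiB = 2^10 bytes = 1,024 bytes
678,000 / 1,024 = 662.11 KiB

662.11 KiB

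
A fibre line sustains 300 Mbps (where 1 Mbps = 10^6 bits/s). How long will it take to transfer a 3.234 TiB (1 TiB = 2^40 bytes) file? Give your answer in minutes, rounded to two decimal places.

1,580.36 minutes

3.234 TiB = 3,555,820,604,227.584 bytes = 28,446,564,833,820.672 bits
300 Mbps = 300,000,000 bits/s
time = 28,446,564,833,820.672 / 300,000,000 = 94,821.883 s
94,821.883 s / 60 = 1,580.36 minutes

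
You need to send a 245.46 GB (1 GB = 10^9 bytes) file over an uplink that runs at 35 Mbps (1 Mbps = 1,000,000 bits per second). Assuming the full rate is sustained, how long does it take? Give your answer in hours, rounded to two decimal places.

245.46 GB = 245,460,000,000 bytes = 1,963,680,000,000 bits
35 Mbps = 35,000,000 bits/s
time = 1,963,680,000,000 / 35,000,000 = 56,105.1429 s
56,105.1429 s / 3600 = 15.58 hours

15.58 hours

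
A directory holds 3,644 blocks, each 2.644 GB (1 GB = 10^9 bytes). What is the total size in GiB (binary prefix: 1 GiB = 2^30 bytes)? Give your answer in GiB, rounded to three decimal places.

Total = 3,644 × 2.644 GB = 9634.736 GB
= 9634.736 × 1,000,000,000 bytes = 9,634,736,000,000 bytes
1 GiB = 1,073,741,824 bytes
9,634,736,000,000 / 1,073,741,824 = 8,973.047 GiB

8,973.047 GiB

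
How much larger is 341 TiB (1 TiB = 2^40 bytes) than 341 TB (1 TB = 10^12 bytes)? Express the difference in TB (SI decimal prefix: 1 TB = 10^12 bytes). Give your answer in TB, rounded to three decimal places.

341 TiB = 341 × 1,099,511,627,776 = 374,933,465,071,616 bytes
341 TB = 341 × 1,000,000,000,000 = 341,000,000,000,000 bytes
difference = 33,933,465,071,616 bytes
33,933,465,071,616 / 1,000,000,000,000 = 33.933 TB

33.933 TB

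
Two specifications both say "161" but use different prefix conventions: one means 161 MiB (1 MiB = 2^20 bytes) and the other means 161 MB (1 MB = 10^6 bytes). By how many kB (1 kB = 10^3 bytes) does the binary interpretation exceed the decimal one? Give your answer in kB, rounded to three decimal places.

161 MiB = 161 × 1,048,576 = 168,820,736 bytes
161 MB = 161 × 1,000,000 = 161,000,000 bytes
difference = 7,820,736 bytes
7,820,736 / 1,000 = 7,820.736 kB

7,820.736 kB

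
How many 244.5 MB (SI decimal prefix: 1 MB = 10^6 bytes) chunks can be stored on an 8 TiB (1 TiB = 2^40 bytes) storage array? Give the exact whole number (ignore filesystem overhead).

35,975

Capacity: 8 TiB = 8,796,093,022,208 bytes
Per item: 244.5 MB = 244,500,000 bytes
⌊8,796,093,022,208 / 244,500,000⌋ = 35,975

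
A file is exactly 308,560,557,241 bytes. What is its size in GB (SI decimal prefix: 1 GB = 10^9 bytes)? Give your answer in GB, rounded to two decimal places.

308,560,557,241 bytes given.
1 GB = 10^9 bytes = 1,000,000,000 bytes
308,560,557,241 / 1,000,000,000 = 308.56 GB

308.56 GB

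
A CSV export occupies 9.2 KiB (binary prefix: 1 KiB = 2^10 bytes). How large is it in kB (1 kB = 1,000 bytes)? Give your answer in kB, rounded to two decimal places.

9.42 kB

9.2 KiB = 9.2 × 2^10 bytes = 9,420.8 bytes
1 kB = 10^3 bytes = 1,000 bytes
9,420.8 / 1,000 = 9.42 kB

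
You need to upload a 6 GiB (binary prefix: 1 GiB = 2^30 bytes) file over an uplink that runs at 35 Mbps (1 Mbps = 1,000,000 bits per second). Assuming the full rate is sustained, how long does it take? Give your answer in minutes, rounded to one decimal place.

24.5 minutes

6 GiB = 6,442,450,944 bytes = 51,539,607,552 bits
35 Mbps = 35,000,000 bits/s
time = 51,539,607,552 / 35,000,000 = 1,472.56 s
1,472.56 s / 60 = 24.5 minutes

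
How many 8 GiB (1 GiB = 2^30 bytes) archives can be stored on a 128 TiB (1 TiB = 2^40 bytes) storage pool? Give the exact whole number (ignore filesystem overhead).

16,384

Capacity: 128 TiB = 140,737,488,355,328 bytes
Per item: 8 GiB = 8,589,934,592 bytes
⌊140,737,488,355,328 / 8,589,934,592⌋ = 16,384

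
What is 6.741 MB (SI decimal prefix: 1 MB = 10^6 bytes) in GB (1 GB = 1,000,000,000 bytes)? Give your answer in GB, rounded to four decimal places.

0.0067 GB

6.741 MB × 1,000,000 bytes/MB = 6,741,000 bytes
1 GB = 1,000,000,000 bytes
6,741,000 / 1,000,000,000 = 0.0067 GB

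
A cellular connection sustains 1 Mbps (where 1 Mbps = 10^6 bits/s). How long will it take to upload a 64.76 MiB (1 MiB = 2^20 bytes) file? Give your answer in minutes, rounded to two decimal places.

9.05 minutes

64.76 MiB = 67,905,781.76 bytes = 543,246,254.08 bits
1 Mbps = 1,000,000 bits/s
time = 543,246,254.08 / 1,000,000 = 543.246 s
543.246 s / 60 = 9.05 minutes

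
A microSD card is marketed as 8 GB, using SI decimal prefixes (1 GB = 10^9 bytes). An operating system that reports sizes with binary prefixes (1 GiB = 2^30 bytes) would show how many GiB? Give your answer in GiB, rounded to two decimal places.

7.45 GiB

8 GB = 8 × 10^9 bytes = 8,000,000,000 bytes
1 GiB = 1,073,741,824 bytes
8,000,000,000 / 1,073,741,824 = 7.45 GiB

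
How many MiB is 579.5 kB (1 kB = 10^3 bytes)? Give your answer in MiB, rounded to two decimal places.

579.5 kB = 579.5 × 10^3 bytes = 579,500 bytes
1 MiB = 1,048,576 bytes
579,500 / 1,048,576 = 0.55 MiB

0.55 MiB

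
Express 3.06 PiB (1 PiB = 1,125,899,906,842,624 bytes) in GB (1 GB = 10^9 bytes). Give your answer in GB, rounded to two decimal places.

3,445,253.71 GB

3.06 PiB × 1,125,899,906,842,624 bytes/PiB = 3,445,253,714,938,429.44 bytes
1 GB = 10^9 bytes = 1,000,000,000 bytes
3,445,253,714,938,429.44 / 1,000,000,000 = 3,445,253.71 GB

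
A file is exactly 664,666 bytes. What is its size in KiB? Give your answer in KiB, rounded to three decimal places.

649.088 KiB

664,666 bytes given.
1 KiB = 1,024 bytes
664,666 / 1,024 = 649.088 KiB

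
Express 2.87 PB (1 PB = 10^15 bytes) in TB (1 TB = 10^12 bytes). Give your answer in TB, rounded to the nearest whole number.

2,870 TB

2.87 PB = 2.87 × 10^15 bytes = 2,870,000,000,000,000 bytes
1 TB = 1,000,000,000,000 bytes
2,870,000,000,000,000 / 1,000,000,000,000 = 2,870 TB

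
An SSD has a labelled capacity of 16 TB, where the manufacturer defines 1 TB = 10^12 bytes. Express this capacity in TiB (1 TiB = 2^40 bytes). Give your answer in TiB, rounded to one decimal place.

14.6 TiB

16 TB × 1,000,000,000,000 bytes/TB = 16,000,000,000,000 bytes
1 TiB = 2^40 bytes = 1,099,511,627,776 bytes
16,000,000,000,000 / 1,099,511,627,776 = 14.6 TiB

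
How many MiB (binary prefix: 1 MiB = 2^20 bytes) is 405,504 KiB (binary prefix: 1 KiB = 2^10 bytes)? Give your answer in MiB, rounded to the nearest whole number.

396 MiB

405,504 KiB × 1,024 bytes/KiB = 415,236,096 bytes
1 MiB = 2^20 bytes = 1,048,576 bytes
415,236,096 / 1,048,576 = 396 MiB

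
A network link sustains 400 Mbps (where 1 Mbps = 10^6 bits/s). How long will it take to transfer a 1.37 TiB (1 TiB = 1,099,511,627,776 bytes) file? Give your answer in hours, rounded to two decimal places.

8.37 hours

1.37 TiB = 1,506,330,930,053.12 bytes = 12,050,647,440,424.96 bits
400 Mbps = 400,000,000 bits/s
time = 12,050,647,440,424.96 / 400,000,000 = 30,126.6186 s
30,126.6186 s / 3600 = 8.37 hours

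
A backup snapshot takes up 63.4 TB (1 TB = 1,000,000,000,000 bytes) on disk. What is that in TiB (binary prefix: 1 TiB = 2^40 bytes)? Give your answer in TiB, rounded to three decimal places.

57.662 TiB

63.4 TB = 63.4 × 10^12 bytes = 63,400,000,000,000 bytes
1 TiB = 2^40 bytes = 1,099,511,627,776 bytes
63,400,000,000,000 / 1,099,511,627,776 = 57.662 TiB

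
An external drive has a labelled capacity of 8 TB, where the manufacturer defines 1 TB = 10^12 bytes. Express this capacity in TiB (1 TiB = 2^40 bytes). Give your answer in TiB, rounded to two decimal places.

8 TB × 1,000,000,000,000 bytes/TB = 8,000,000,000,000 bytes
1 TiB = 2^40 bytes = 1,099,511,627,776 bytes
8,000,000,000,000 / 1,099,511,627,776 = 7.28 TiB

7.28 TiB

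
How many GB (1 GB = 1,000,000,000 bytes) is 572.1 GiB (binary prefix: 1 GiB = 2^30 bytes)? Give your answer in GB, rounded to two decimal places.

572.1 GiB = 572.1 × 2^30 bytes = 614,287,697,510.4 bytes
1 GB = 10^9 bytes = 1,000,000,000 bytes
614,287,697,510.4 / 1,000,000,000 = 614.29 GB

614.29 GB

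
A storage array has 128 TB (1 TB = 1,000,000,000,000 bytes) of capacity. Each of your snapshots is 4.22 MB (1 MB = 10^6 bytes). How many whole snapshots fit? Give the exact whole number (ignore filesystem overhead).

30,331,753

Capacity: 128 TB = 128,000,000,000,000 bytes
Per item: 4.22 MB = 4,220,000 bytes
⌊128,000,000,000,000 / 4,220,000⌋ = 30,331,753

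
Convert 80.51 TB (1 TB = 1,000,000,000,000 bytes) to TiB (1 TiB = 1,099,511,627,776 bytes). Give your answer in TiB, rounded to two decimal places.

80.51 TB = 80.51 × 10^12 bytes = 80,510,000,000,000 bytes
1 TiB = 1,099,511,627,776 bytes
80,510,000,000,000 / 1,099,511,627,776 = 73.22 TiB

73.22 TiB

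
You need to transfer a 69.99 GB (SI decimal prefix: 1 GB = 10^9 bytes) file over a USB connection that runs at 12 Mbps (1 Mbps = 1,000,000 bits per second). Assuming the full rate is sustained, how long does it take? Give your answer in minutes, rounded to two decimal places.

777.67 minutes

69.99 GB = 69,990,000,000 bytes = 559,920,000,000 bits
12 Mbps = 12,000,000 bits/s
time = 559,920,000,000 / 12,000,000 = 46,660.000 s
46,660.000 s / 60 = 777.67 minutes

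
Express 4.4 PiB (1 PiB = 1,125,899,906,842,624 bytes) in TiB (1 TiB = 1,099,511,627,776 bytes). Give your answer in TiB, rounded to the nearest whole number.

4.4 PiB = 4.4 × 2^50 bytes = 4,953,959,590,107,545.6 bytes
1 TiB = 2^40 bytes = 1,099,511,627,776 bytes
4,953,959,590,107,545.6 / 1,099,511,627,776 = 4,506 TiB

4,506 TiB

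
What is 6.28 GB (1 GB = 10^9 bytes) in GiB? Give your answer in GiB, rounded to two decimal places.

5.85 GiB

6.28 GB = 6.28 × 10^9 bytes = 6,280,000,000 bytes
1 GiB = 1,073,741,824 bytes
6,280,000,000 / 1,073,741,824 = 5.85 GiB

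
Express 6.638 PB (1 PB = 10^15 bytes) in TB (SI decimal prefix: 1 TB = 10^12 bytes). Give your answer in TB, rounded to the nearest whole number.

6,638 TB

6.638 PB × 1,000,000,000,000,000 bytes/PB = 6,638,000,000,000,000 bytes
1 TB = 1,000,000,000,000 bytes
6,638,000,000,000,000 / 1,000,000,000,000 = 6,638 TB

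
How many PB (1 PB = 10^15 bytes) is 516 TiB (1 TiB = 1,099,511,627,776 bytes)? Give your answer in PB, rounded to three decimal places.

516 TiB × 1,099,511,627,776 bytes/TiB = 567,347,999,932,416 bytes
1 PB = 10^15 bytes = 1,000,000,000,000,000 bytes
567,347,999,932,416 / 1,000,000,000,000,000 = 0.567 PB

0.567 PB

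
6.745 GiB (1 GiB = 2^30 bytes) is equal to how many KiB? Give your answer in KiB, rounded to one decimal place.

6.745 GiB × 1,073,741,824 bytes/GiB = 7,242,388,602.88 bytes
1 KiB = 2^10 bytes = 1,024 bytes
7,242,388,602.88 / 1,024 = 7,072,645.1 KiB

7,072,645.1 KiB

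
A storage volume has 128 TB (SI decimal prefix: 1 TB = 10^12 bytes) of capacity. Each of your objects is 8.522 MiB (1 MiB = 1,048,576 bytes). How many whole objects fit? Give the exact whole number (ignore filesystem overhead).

Capacity: 128 TB = 128,000,000,000,000 bytes
Per item: 8.522 MiB = 8,935,964.672 bytes
⌊128,000,000,000,000 / 8,935,964.672⌋ = 14,324,138

14,324,138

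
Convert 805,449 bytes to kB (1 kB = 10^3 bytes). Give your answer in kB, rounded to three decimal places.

805.449 kB

805,449 bytes given.
1 kB = 10^3 bytes = 1,000 bytes
805,449 / 1,000 = 805.449 kB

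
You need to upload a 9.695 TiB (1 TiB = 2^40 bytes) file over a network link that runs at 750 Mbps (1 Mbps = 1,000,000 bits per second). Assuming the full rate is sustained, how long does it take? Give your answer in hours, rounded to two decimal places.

31.58 hours

9.695 TiB = 10,659,765,231,288.32 bytes = 85,278,121,850,306.56 bits
750 Mbps = 750,000,000 bits/s
time = 85,278,121,850,306.56 / 750,000,000 = 113,704.1625 s
113,704.1625 s / 3600 = 31.58 hours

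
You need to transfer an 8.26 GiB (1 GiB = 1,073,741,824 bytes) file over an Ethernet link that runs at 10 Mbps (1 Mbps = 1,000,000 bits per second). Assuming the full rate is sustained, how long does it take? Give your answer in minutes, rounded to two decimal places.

8.26 GiB = 8,869,107,466.24 bytes = 70,952,859,729.92 bits
10 Mbps = 10,000,000 bits/s
time = 70,952,859,729.92 / 10,000,000 = 7,095.286 s
7,095.286 s / 60 = 118.25 minutes

118.25 minutes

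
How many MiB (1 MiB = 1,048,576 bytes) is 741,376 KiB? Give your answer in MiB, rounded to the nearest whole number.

741,376 KiB × 1,024 bytes/KiB = 759,169,024 bytes
1 MiB = 1,048,576 bytes
759,169,024 / 1,048,576 = 724 MiB

724 MiB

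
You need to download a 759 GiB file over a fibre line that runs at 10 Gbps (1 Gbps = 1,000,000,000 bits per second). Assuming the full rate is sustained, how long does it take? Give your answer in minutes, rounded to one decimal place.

10.9 minutes

759 GiB = 814,970,044,416 bytes = 6,519,760,355,328 bits
10 Gbps = 10,000,000,000 bits/s
time = 6,519,760,355,328 / 10,000,000,000 = 651.98 s
651.98 s / 60 = 10.9 minutes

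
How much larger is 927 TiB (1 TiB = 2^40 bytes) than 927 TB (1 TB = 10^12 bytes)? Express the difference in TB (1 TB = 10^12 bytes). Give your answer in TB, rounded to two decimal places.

92.25 TB

927 TiB = 927 × 1,099,511,627,776 = 1,019,247,278,948,352 bytes
927 TB = 927 × 1,000,000,000,000 = 927,000,000,000,000 bytes
difference = 92,247,278,948,352 bytes
92,247,278,948,352 / 1,000,000,000,000 = 92.25 TB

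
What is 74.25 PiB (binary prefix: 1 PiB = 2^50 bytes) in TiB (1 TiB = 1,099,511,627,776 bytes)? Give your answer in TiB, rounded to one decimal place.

76,032.0 TiB

74.25 PiB × 1,125,899,906,842,624 bytes/PiB = 83,598,068,083,064,832 bytes
1 TiB = 1,099,511,627,776 bytes
83,598,068,083,064,832 / 1,099,511,627,776 = 76,032.0 TiB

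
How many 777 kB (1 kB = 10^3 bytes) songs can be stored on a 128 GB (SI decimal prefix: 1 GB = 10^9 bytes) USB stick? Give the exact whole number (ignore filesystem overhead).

Capacity: 128 GB = 128,000,000,000 bytes
Per item: 777 kB = 777,000 bytes
⌊128,000,000,000 / 777,000⌋ = 164,736

164,736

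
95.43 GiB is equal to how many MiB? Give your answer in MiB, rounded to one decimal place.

95.43 GiB = 95.43 × 2^30 bytes = 102,467,182,264.32 bytes
1 MiB = 1,048,576 bytes
102,467,182,264.32 / 1,048,576 = 97,720.3 MiB

97,720.3 MiB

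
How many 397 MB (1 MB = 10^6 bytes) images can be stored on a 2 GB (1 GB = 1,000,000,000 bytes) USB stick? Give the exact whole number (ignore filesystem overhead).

Capacity: 2 GB = 2,000,000,000 bytes
Per item: 397 MB = 397,000,000 bytes
⌊2,000,000,000 / 397,000,000⌋ = 5

5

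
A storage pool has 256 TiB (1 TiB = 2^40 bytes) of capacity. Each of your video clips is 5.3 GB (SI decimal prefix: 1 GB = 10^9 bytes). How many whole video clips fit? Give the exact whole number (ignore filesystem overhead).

Capacity: 256 TiB = 281,474,976,710,656 bytes
Per item: 5.3 GB = 5,300,000,000 bytes
⌊281,474,976,710,656 / 5,300,000,000⌋ = 53,108

53,108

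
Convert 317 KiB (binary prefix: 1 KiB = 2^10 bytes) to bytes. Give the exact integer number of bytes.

324,608 bytes

317 × 1,024 = 324,608 bytes  (1 KiB = 2^10 bytes)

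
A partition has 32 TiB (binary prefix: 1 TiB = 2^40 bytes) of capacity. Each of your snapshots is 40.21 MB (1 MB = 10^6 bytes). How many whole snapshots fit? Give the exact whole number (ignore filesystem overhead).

875,015

Capacity: 32 TiB = 35,184,372,088,832 bytes
Per item: 40.21 MB = 40,210,000 bytes
⌊35,184,372,088,832 / 40,210,000⌋ = 875,015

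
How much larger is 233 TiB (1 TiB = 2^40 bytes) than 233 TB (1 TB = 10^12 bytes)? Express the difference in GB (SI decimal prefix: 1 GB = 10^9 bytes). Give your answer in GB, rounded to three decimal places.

233 TiB = 233 × 1,099,511,627,776 = 256,186,209,271,808 bytes
233 TB = 233 × 1,000,000,000,000 = 233,000,000,000,000 bytes
difference = 23,186,209,271,808 bytes
23,186,209,271,808 / 1,000,000,000 = 23,186.209 GB

23,186.209 GB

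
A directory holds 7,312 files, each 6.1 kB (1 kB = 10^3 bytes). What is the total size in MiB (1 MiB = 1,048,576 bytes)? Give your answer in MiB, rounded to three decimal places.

Total = 7,312 × 6.1 kB = 44603.2 kB
= 44603.2 × 1,000 bytes = 44,603,200 bytes
1 MiB = 1,048,576 bytes
44,603,200 / 1,048,576 = 42.537 MiB

42.537 MiB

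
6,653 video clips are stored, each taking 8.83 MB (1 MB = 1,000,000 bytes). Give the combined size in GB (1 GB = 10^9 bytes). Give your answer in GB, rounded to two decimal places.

Total = 6,653 × 8.83 MB = 58745.99 MB
= 58745.99 × 1,000,000 bytes = 58,745,990,000 bytes
1 GB = 1,000,000,000 bytes
58,745,990,000 / 1,000,000,000 = 58.75 GB

58.75 GB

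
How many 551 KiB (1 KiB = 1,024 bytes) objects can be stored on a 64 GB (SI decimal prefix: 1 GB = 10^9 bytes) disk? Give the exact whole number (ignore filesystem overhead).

Capacity: 64 GB = 64,000,000,000 bytes
Per item: 551 KiB = 564,224 bytes
⌊64,000,000,000 / 564,224⌋ = 113,430

113,430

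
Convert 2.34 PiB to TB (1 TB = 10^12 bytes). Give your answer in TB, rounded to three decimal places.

2.34 PiB = 2.34 × 2^50 bytes = 2,634,605,782,011,740.16 bytes
1 TB = 1,000,000,000,000 bytes
2,634,605,782,011,740.16 / 1,000,000,000,000 = 2,634.606 TB

2,634.606 TB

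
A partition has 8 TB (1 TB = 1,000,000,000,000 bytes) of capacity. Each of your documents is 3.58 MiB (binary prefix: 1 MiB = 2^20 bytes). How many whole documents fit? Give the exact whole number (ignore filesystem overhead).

Capacity: 8 TB = 8,000,000,000,000 bytes
Per item: 3.58 MiB = 3,753,902.08 bytes
⌊8,000,000,000,000 / 3,753,902.08⌋ = 2,131,115

2,131,115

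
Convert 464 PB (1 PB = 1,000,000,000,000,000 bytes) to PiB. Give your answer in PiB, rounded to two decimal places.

464 PB × 1,000,000,000,000,000 bytes/PB = 464,000,000,000,000,000 bytes
1 PiB = 2^50 bytes = 1,125,899,906,842,624 bytes
464,000,000,000,000,000 / 1,125,899,906,842,624 = 412.11 PiB

412.11 PiB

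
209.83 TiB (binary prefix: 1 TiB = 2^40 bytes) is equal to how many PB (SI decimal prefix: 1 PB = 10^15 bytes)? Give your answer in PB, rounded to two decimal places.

0.23 PB

209.83 TiB = 209.83 × 2^40 bytes = 230,710,524,856,238.08 bytes
1 PB = 10^15 bytes = 1,000,000,000,000,000 bytes
230,710,524,856,238.08 / 1,000,000,000,000,000 = 0.23 PB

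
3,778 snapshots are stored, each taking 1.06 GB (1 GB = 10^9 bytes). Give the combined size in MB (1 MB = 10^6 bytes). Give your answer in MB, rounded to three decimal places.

4,004,680.000 MB

Total = 3,778 × 1.06 GB = 4004.68 GB
= 4004.68 × 1,000,000,000 bytes = 4,004,680,000,000 bytes
1 MB = 1,000,000 bytes
4,004,680,000,000 / 1,000,000 = 4,004,680.000 MB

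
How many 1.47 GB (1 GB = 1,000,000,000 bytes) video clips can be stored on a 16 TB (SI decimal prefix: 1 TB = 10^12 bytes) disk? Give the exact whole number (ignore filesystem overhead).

10,884

Capacity: 16 TB = 16,000,000,000,000 bytes
Per item: 1.47 GB = 1,470,000,000 bytes
⌊16,000,000,000,000 / 1,470,000,000⌋ = 10,884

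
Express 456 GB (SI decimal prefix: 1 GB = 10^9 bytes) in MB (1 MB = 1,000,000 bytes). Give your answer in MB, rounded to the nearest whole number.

456,000 MB

456 GB = 456 × 10^9 bytes = 456,000,000,000 bytes
1 MB = 10^6 bytes = 1,000,000 bytes
456,000,000,000 / 1,000,000 = 456,000 MB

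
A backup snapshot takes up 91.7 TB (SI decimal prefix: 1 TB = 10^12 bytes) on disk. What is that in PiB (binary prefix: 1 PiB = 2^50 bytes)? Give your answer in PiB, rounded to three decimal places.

91.7 TB × 1,000,000,000,000 bytes/TB = 91,700,000,000,000 bytes
1 PiB = 1,125,899,906,842,624 bytes
91,700,000,000,000 / 1,125,899,906,842,624 = 0.081 PiB

0.081 PiB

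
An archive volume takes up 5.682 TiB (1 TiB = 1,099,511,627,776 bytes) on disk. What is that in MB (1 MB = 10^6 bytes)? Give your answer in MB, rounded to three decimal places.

6,247,425.069 MB

5.682 TiB = 5.682 × 2^40 bytes = 6,247,425,069,023.232 bytes
1 MB = 10^6 bytes = 1,000,000 bytes
6,247,425,069,023.232 / 1,000,000 = 6,247,425.069 MB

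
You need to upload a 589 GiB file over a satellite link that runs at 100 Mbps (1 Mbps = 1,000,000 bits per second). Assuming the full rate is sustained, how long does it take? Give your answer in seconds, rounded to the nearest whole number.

589 GiB = 632,433,934,336 bytes = 5,059,471,474,688 bits
100 Mbps = 100,000,000 bits/s
time = 5,059,471,474,688 / 100,000,000 = 50,595 s

50,595 seconds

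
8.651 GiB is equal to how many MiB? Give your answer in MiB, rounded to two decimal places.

8,858.62 MiB

8.651 GiB = 8.651 × 2^30 bytes = 9,288,940,519.424 bytes
1 MiB = 1,048,576 bytes
9,288,940,519.424 / 1,048,576 = 8,858.62 MiB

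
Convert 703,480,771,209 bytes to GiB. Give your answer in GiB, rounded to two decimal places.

703,480,771,209 bytes given.
1 GiB = 2^30 bytes = 1,073,741,824 bytes
703,480,771,209 / 1,073,741,824 = 655.17 GiB

655.17 GiB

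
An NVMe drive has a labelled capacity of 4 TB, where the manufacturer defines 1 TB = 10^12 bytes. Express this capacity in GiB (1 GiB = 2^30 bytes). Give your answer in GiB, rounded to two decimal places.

4 TB = 4 × 10^12 bytes = 4,000,000,000,000 bytes
1 GiB = 1,073,741,824 bytes
4,000,000,000,000 / 1,073,741,824 = 3,725.29 GiB

3,725.29 GiB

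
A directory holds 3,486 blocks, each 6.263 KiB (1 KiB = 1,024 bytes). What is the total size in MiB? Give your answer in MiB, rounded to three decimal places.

21.321 MiB

Total = 3,486 × 6.263 KiB = 21832.818 KiB
= 21832.818 × 1,024 bytes = 22,356,805.632 bytes
1 MiB = 1,048,576 bytes
22,356,805.632 / 1,048,576 = 21.321 MiB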